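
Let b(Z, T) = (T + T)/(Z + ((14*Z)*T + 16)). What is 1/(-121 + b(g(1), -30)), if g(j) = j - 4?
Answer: -1273/154093 ≈ -0.0082612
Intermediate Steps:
g(j) = -4 + j
b(Z, T) = 2*T/(16 + Z + 14*T*Z) (b(Z, T) = (2*T)/(Z + (14*T*Z + 16)) = (2*T)/(Z + (16 + 14*T*Z)) = (2*T)/(16 + Z + 14*T*Z) = 2*T/(16 + Z + 14*T*Z))
1/(-121 + b(g(1), -30)) = 1/(-121 + 2*(-30)/(16 + (-4 + 1) + 14*(-30)*(-4 + 1))) = 1/(-121 + 2*(-30)/(16 - 3 + 14*(-30)*(-3))) = 1/(-121 + 2*(-30)/(16 - 3 + 1260)) = 1/(-121 + 2*(-30)/1273) = 1/(-121 + 2*(-30)*(1/1273)) = 1/(-121 - 60/1273) = 1/(-154093/1273) = -1273/154093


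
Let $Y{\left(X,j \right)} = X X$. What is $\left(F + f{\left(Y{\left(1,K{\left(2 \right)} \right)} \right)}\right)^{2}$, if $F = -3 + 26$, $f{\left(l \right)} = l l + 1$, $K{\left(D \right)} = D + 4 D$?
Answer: $625$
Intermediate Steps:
$K{\left(D \right)} = 5 D$
$Y{\left(X,j \right)} = X^{2}$
$f{\left(l \right)} = 1 + l^{2}$ ($f{\left(l \right)} = l^{2} + 1 = 1 + l^{2}$)
$F = 23$
$\left(F + f{\left(Y{\left(1,K{\left(2 \right)} \right)} \right)}\right)^{2} = \left(23 + \left(1 + \left(1^{2}\right)^{2}\right)\right)^{2} = \left(23 + \left(1 + 1^{2}\right)\right)^{2} = \left(23 + \left(1 + 1\right)\right)^{2} = \left(23 + 2\right)^{2} = 25^{2} = 625$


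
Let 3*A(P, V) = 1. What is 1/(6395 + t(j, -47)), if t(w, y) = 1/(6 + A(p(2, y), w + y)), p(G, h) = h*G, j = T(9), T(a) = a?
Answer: 19/121508 ≈ 0.00015637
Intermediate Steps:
j = 9
p(G, h) = G*h
A(P, V) = ⅓ (A(P, V) = (⅓)*1 = ⅓)
t(w, y) = 3/19 (t(w, y) = 1/(6 + ⅓) = 1/(19/3) = 3/19)
1/(6395 + t(j, -47)) = 1/(6395 + 3/19) = 1/(121508/19) = 19/121508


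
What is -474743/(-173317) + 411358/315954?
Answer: 110646142154/27380099709 ≈ 4.0411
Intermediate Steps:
-474743/(-173317) + 411358/315954 = -474743*(-1/173317) + 411358*(1/315954) = 474743/173317 + 205679/157977 = 110646142154/27380099709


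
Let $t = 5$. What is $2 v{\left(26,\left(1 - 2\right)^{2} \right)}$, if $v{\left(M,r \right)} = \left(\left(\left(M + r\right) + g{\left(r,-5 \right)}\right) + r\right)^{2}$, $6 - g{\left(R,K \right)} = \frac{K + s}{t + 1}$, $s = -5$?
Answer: $\frac{22898}{9} \approx 2544.2$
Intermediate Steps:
$g{\left(R,K \right)} = \frac{41}{6} - \frac{K}{6}$ ($g{\left(R,K \right)} = 6 - \frac{K - 5}{5 + 1} = 6 - \frac{-5 + K}{6} = 6 - \left(-5 + K\right) \frac{1}{6} = 6 - \left(- \frac{5}{6} + \frac{K}{6}\right) = \frac{41}{6} - \frac{K}{6}$)
$v{\left(M,r \right)} = \left(\frac{23}{3} + M + 2 r\right)^{2}$ ($v{\left(M,r \right)} = \left(\left(\left(M + r\right) + \left(\frac{41}{6} - - \frac{5}{6}\right)\right) + r\right)^{2} = \left(\left(\left(M + r\right) + \left(\frac{41}{6} + \frac{5}{6}\right)\right) + r\right)^{2} = \left(\left(\left(M + r\right) + \frac{23}{3}\right) + r\right)^{2} = \left(\left(\frac{23}{3} + M + r\right) + r\right)^{2} = \left(\frac{23}{3} + M + 2 r\right)^{2}$)
$2 v{\left(26,\left(1 - 2\right)^{2} \right)} = 2 \frac{\left(23 + 3 \cdot 26 + 6 \left(1 - 2\right)^{2}\right)^{2}}{9} = 2 \frac{\left(23 + 78 + 6 \left(-1\right)^{2}\right)^{2}}{9} = 2 \frac{\left(23 + 78 + 6 \cdot 1\right)^{2}}{9} = 2 \frac{\left(23 + 78 + 6\right)^{2}}{9} = 2 \frac{107^{2}}{9} = 2 \cdot \frac{1}{9} \cdot 11449 = 2 \cdot \frac{11449}{9} = \frac{22898}{9}$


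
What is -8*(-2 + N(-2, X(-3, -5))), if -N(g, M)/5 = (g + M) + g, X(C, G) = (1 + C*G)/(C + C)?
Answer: -752/3 ≈ -250.67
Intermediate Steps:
X(C, G) = (1 + C*G)/(2*C) (X(C, G) = (1 + C*G)/((2*C)) = (1 + C*G)*(1/(2*C)) = (1 + C*G)/(2*C))
N(g, M) = -10*g - 5*M (N(g, M) = -5*((g + M) + g) = -5*((M + g) + g) = -5*(M + 2*g) = -10*g - 5*M)
-8*(-2 + N(-2, X(-3, -5))) = -8*(-2 + (-10*(-2) - 5*(1 - 3*(-5))/(2*(-3)))) = -8*(-2 + (20 - 5*(-1)*(1 + 15)/(2*3))) = -8*(-2 + (20 - 5*(-1)*16/(2*3))) = -8*(-2 + (20 - 5*(-8/3))) = -8*(-2 + (20 + 40/3)) = -8*(-2 + 100/3) = -8*94/3 = -752/3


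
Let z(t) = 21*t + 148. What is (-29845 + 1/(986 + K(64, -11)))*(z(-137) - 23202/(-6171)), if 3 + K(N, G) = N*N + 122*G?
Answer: 625221275915716/7687009 ≈ 8.1335e+7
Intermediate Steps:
K(N, G) = -3 + N² + 122*G (K(N, G) = -3 + (N*N + 122*G) = -3 + (N² + 122*G) = -3 + N² + 122*G)
z(t) = 148 + 21*t
(-29845 + 1/(986 + K(64, -11)))*(z(-137) - 23202/(-6171)) = (-29845 + 1/(986 + (-3 + 64² + 122*(-11))))*((148 + 21*(-137)) - 23202/(-6171)) = (-29845 + 1/(986 + (-3 + 4096 - 1342)))*((148 - 2877) - 23202*(-1/6171)) = (-29845 + 1/(986 + 2751))*(-2729 + 7734/2057) = (-29845 + 1/3737)*(-5605819/2057) = -111530764/3737*(-5605819/2057) = 625221275915716/7687009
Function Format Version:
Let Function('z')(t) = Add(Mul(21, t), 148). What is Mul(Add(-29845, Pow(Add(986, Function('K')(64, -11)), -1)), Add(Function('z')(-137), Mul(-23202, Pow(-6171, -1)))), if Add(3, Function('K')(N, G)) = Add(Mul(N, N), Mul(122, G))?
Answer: Rational(625221275915716, 7687009) ≈ 8.1335e+7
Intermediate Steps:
Function('K')(N, G) = Add(-3, Pow(N, 2), Mul(122, G)) (Function('K')(N, G) = Add(-3, Add(Mul(N, N), Mul(122, G))) = Add(-3, Add(Pow(N, 2), Mul(122, G))) = Add(-3, Pow(N, 2), Mul(122, G)))
Function('z')(t) = Add(148, Mul(21, t))
Mul(Add(-29845, Pow(Add(986, Function('K')(64, -11)), -1)), Add(Function('z')(-137), Mul(-23202, Pow(-6171, -1)))) = Mul(Add(-29845, Pow(Add(986, Add(-3, Pow(64, 2), Mul(122, -11))), -1)), Add(Add(148, Mul(21, -137)), Mul(-23202, Pow(-6171, -1)))) = Mul(Add(-29845, Pow(Add(986, Add(-3, 4096, -1342)), -1)), Add(Add(148, -2877), Mul(-23202, Rational(-1, 6171)))) = Mul(Add(-29845, Pow(Add(986, 2751), -1)), Add(-2729, Rational(7734, 2057))) = Mul(Add(-29845, Pow(3737, -1)), Rational(-5605819, 2057)) = Mul(Add(-29845, Rational(1, 3737)), Rational(-5605819, 2057)) = Mul(Rational(-111530764, 3737), Rational(-5605819, 2057)) = Rational(625221275915716, 7687009)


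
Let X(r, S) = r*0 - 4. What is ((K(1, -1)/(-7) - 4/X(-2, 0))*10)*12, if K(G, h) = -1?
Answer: 960/7 ≈ 137.14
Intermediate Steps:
X(r, S) = -4 (X(r, S) = 0 - 4 = -4)
((K(1, -1)/(-7) - 4/X(-2, 0))*10)*12 = ((-1/(-7) - 4/(-4))*10)*12 = ((-1*(-1/7) - 4*(-1/4))*10)*12 = ((1/7 + 1)*10)*12 = ((8/7)*10)*12 = (80/7)*12 = 960/7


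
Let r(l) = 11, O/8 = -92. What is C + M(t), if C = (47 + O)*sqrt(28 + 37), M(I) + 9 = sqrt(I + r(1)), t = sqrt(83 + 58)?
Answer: -9 + sqrt(11 + sqrt(141)) - 689*sqrt(65) ≈ -5559.1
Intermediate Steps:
O = -736 (O = 8*(-92) = -736)
t = sqrt(141) ≈ 11.874
M(I) = -9 + sqrt(11 + I) (M(I) = -9 + sqrt(I + 11) = -9 + sqrt(11 + I))
C = -689*sqrt(65) (C = (47 - 736)*sqrt(28 + 37) = -689*sqrt(65) ≈ -5554.9)
C + M(t) = -689*sqrt(65) + (-9 + sqrt(11 + sqrt(141))) = -9 + sqrt(11 + sqrt(141)) - 689*sqrt(65)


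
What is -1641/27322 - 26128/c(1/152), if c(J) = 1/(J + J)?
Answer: -9394657/27322 ≈ -343.85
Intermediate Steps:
c(J) = 1/(2*J)
-1641/27322 - 26128/c(1/152) = -1641/27322 - 26128/(1/(2*(1/152))) = -1641*1/27322 - 26128/(1/(2*(1/152))) = -1641/27322 - 26128/((½)*152) = -1641/27322 - 26128/76 = -1641/27322 - 26128*1/76 = -1641/27322 - 6532/19 = -9394657/27322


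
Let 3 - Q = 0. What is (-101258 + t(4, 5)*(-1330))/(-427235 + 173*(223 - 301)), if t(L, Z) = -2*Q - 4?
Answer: 87958/440729 ≈ 0.19957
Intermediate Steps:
Q = 3 (Q = 3 - 1*0 = 3 + 0 = 3)
t(L, Z) = -10 (t(L, Z) = -2*3 - 4 = -6 - 4 = -10)
(-101258 + t(4, 5)*(-1330))/(-427235 + 173*(223 - 301)) = (-101258 - 10*(-1330))/(-427235 + 173*(223 - 301)) = (-101258 + 13300)/(-427235 + 173*(-78)) = -87958/(-427235 - 13494) = -87958/(-440729) = -87958*(-1/440729) = 87958/440729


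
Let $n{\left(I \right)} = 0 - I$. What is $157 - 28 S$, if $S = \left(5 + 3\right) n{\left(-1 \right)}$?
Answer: $-67$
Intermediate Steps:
$n{\left(I \right)} = - I$
$S = 8$ ($S = \left(5 + 3\right) \left(\left(-1\right) \left(-1\right)\right) = 8 \cdot 1 = 8$)
$157 - 28 S = 157 - 224 = -67$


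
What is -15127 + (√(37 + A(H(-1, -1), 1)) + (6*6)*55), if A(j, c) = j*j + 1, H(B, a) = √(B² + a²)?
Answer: -13147 + 2*√10 ≈ -13141.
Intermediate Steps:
A(j, c) = 1 + j² (A(j, c) = j² + 1 = 1 + j²)
-15127 + (√(37 + A(H(-1, -1), 1)) + (6*6)*55) = -15127 + (√(37 + (1 + (√((-1)² + (-1)²))²)) + (6*6)*55) = -15127 + (√(37 + (1 + (√(1 + 1))²)) + 36*55) = -15127 + (√(37 + (1 + (√2)²)) + 1980) = -15127 + (√(37 + (1 + 2)) + 1980) = -15127 + (√(37 + 3) + 1980) = -15127 + (√40 + 1980) = -15127 + (2*√10 + 1980) = -15127 + (1980 + 2*√10) = -13147 + 2*√10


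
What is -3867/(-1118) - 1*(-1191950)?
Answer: 1332603967/1118 ≈ 1.1920e+6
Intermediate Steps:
-3867/(-1118) - 1*(-1191950) = -3867*(-1/1118) + 1191950 = 3867/1118 + 1191950 = 1332603967/1118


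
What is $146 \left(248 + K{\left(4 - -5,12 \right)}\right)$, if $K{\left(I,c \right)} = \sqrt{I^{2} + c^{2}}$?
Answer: $38398$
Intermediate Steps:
$146 \left(248 + K{\left(4 - -5,12 \right)}\right) = 146 \left(248 + \sqrt{\left(4 - -5\right)^{2} + 12^{2}}\right) = 146 \left(248 + \sqrt{\left(4 + 5\right)^{2} + 144}\right) = 146 \left(248 + \sqrt{9^{2} + 144}\right) = 146 \left(248 + \sqrt{81 + 144}\right) = 146 \left(248 + \sqrt{225}\right) = 146 \left(248 + 15\right) = 146 \cdot 263 = 38398$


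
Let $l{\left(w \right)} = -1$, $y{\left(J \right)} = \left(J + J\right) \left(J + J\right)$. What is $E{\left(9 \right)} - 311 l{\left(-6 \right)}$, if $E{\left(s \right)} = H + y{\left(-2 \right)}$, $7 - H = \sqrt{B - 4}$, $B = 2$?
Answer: $334 - i \sqrt{2} \approx 334.0 - 1.4142 i$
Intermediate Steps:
$y{\left(J \right)} = 4 J^{2}$ ($y{\left(J \right)} = 2 J 2 J = 4 J^{2}$)
$H = 7 - i \sqrt{2}$ ($H = 7 - \sqrt{2 - 4} = 7 - \sqrt{-2} = 7 - i \sqrt{2} \approx 7.0 - 1.4142 i$)
$E{\left(s \right)} = 23 - i \sqrt{2}$ ($E{\left(s \right)} = \left(7 - i \sqrt{2}\right) + 4 \left(-2\right)^{2} = \left(7 - i \sqrt{2}\right) + 4 \cdot 4 = \left(7 - i \sqrt{2}\right) + 16 = 23 - i \sqrt{2}$)
$E{\left(9 \right)} - 311 l{\left(-6 \right)} = \left(23 - i \sqrt{2}\right) - -311 = \left(23 - i \sqrt{2}\right) + 311 = 334 - i \sqrt{2}$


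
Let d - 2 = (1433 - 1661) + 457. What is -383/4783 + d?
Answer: 1104490/4783 ≈ 230.92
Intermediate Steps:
d = 231 (d = 2 + ((1433 - 1661) + 457) = 2 + (-228 + 457) = 2 + 229 = 231)
-383/4783 + d = -383/4783 + 231 = 1104490/4783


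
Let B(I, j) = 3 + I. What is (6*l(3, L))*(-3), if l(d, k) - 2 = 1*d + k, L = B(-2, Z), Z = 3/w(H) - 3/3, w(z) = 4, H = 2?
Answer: -108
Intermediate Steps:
Z = -1/4 (Z = 3/4 - 3/3 = 3*(1/4) - 3*1/3 = 3/4 - 1 = -1/4 ≈ -0.25000)
L = 1 (L = 3 - 2 = 1)
l(d, k) = 2 + d + k (l(d, k) = 2 + (1*d + k) = 2 + (d + k) = 2 + d + k)
(6*l(3, L))*(-3) = (6*(2 + 3 + 1))*(-3) = (6*6)*(-3) = 36*(-3) = -108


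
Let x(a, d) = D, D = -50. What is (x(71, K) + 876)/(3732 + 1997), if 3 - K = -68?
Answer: 826/5729 ≈ 0.14418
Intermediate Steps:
K = 71 (K = 3 - 1*(-68) = 3 + 68 = 71)
x(a, d) = -50
(x(71, K) + 876)/(3732 + 1997) = (-50 + 876)/(3732 + 1997) = 826/5729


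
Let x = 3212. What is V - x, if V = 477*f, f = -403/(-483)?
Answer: -453055/161 ≈ -2814.0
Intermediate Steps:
f = 403/483 (f = -403*(-1/483) = 403/483 ≈ 0.83437)
V = 64077/161 (V = 477*(403/483) = 64077/161 ≈ 397.99)
V - x = 64077/161 - 1*3212 = 64077/161 - 3212 = -453055/161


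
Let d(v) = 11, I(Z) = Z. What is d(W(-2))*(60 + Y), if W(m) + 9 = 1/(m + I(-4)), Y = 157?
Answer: 2387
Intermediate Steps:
W(m) = -9 + 1/(-4 + m) (W(m) = -9 + 1/(m - 4) = -9 + 1/(-4 + m))
d(W(-2))*(60 + Y) = 11*(60 + 157) = 11*217 = 2387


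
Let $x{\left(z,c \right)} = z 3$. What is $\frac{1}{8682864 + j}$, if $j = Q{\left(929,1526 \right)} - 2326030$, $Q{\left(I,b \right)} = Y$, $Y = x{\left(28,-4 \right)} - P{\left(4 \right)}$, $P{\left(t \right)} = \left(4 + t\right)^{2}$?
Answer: $\frac{1}{6356854} \approx 1.5731 \cdot 10^{-7}$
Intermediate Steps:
$x{\left(z,c \right)} = 3 z$
$Y = 20$ ($Y = 3 \cdot 28 - \left(4 + 4\right)^{2} = 84 - 8^{2} = 84 - 64 = 20$)
$Q{\left(I,b \right)} = 20$
$j = -2326010$ ($j = 20 - 2326030 = -2326010$)
$\frac{1}{8682864 + j} = \frac{1}{8682864 - 2326010} = \frac{1}{6356854}$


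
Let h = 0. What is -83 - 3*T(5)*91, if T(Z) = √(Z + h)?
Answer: -83 - 273*√5 ≈ -693.45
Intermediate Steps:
T(Z) = √Z (T(Z) = √(Z + 0) = √Z)
-83 - 3*T(5)*91 = -83 - 3*√5*91 = -83 - 273*√5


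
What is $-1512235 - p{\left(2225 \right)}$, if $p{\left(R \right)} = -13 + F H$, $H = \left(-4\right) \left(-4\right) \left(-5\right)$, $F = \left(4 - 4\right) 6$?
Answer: $-1512222$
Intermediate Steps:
$F = 0$ ($F = 0 \cdot 6 = 0$)
$H = -80$ ($H = 16 \left(-5\right) = -80$)
$p{\left(R \right)} = -13$ ($p{\left(R \right)} = -13 + 0 \left(-80\right) = -13 + 0 = -13$)
$-1512235 - p{\left(2225 \right)} = -1512235 - -13 = -1512235 + 13 = -1512222$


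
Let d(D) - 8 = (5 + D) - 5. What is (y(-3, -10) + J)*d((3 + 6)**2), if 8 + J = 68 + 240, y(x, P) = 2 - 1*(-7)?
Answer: 27501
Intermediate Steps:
y(x, P) = 9 (y(x, P) = 2 + 7 = 9)
d(D) = 8 + D (d(D) = 8 + ((5 + D) - 5) = 8 + D)
J = 300 (J = -8 + (68 + 240) = -8 + 308 = 300)
(y(-3, -10) + J)*d((3 + 6)**2) = (9 + 300)*(8 + (3 + 6)**2) = 309*(8 + 9**2) = 309*(8 + 81) = 309*89 = 27501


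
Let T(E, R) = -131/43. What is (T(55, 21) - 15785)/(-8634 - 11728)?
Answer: 339443/437783 ≈ 0.77537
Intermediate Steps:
T(E, R) = -131/43 (T(E, R) = -131*1/43 = -131/43)
(T(55, 21) - 15785)/(-8634 - 11728) = (-131/43 - 15785)/(-8634 - 11728) = -678886/43/(-20362) = -678886/43*(-1/20362) = 339443/437783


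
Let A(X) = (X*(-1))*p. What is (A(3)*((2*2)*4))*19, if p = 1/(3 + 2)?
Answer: -912/5 ≈ -182.40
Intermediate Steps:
p = 1/5 ≈ 0.20000
A(X) = -X/5 (A(X) = (X*(-1))*(1/5) = -X*(1/5) = -X/5)
(A(3)*((2*2)*4))*19 = ((-1/5*3)*((2*2)*4))*19 = -12*4/5*19 = -3/5*16*19 = -48/5*19 = -912/5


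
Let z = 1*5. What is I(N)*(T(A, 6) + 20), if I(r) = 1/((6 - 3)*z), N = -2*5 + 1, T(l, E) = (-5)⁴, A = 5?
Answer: 43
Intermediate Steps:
T(l, E) = 625
N = -9 (N = -10 + 1 = -9)
z = 5
I(r) = 1/15 (I(r) = 1/((6 - 3)*5) = 1/(3*5) = 1/15)
I(N)*(T(A, 6) + 20) = (625 + 20)/15 = (1/15)*645 = 43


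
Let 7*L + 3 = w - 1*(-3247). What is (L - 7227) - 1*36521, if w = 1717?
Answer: -301275/7 ≈ -43039.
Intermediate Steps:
L = 4961/7 (L = -3/7 + (1717 - 1*(-3247))/7 = -3/7 + (1717 + 3247)/7 = -3/7 + (⅐)*4964 = -3/7 + 4964/7 = 4961/7 ≈ 708.71)
(L - 7227) - 1*36521 = (4961/7 - 7227) - 1*36521 = -45628/7 - 36521 = -301275/7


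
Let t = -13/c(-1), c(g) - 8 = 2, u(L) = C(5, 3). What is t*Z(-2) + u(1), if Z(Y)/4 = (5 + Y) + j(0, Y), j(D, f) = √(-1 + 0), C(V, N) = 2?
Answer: -68/5 - 26*I/5 ≈ -13.6 - 5.2*I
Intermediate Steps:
j(D, f) = I (j(D, f) = √(-1) = I)
u(L) = 2
c(g) = 10 (c(g) = 8 + 2 = 10)
t = -13/10 ≈ -1.3000
Z(Y) = 20 + 4*I + 4*Y (Z(Y) = 4*((5 + Y) + I) = 4*(5 + I + Y) = 20 + 4*I + 4*Y)
t*Z(-2) + u(1) = -13*(20 + 4*I + 4*(-2))/10 + 2 = -13*(20 + 4*I - 8)/10 + 2 = -13*(12 + 4*I)/10 + 2 = (-78/5 - 26*I/5) + 2 = -68/5 - 26*I/5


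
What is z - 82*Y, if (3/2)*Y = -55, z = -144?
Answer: 8588/3 ≈ 2862.7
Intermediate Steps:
Y = -110/3 (Y = (2/3)*(-55) = -110/3 ≈ -36.667)
z - 82*Y = -144 - 82*(-110/3) = -144 + 9020/3 = 8588/3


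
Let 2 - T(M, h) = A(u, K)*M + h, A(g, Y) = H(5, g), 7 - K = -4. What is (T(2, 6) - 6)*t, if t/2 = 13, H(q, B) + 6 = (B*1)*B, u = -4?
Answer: -780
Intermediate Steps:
K = 11 (K = 7 - 1*(-4) = 7 + 4 = 11)
H(q, B) = -6 + B² (H(q, B) = -6 + (B*1)*B = -6 + B*B = -6 + B²)
A(g, Y) = -6 + g²
T(M, h) = 2 - h - 10*M (T(M, h) = 2 - ((-6 + (-4)²)*M + h) = 2 - ((-6 + 16)*M + h) = 2 - (10*M + h) = 2 - (h + 10*M) = 2 + (-h - 10*M) = 2 - h - 10*M)
t = 26 (t = 2*13 = 26)
(T(2, 6) - 6)*t = ((2 - 1*6 - 10*2) - 6)*26 = ((2 - 6 - 20) - 6)*26 = (-24 - 6)*26 = -30*26 = -780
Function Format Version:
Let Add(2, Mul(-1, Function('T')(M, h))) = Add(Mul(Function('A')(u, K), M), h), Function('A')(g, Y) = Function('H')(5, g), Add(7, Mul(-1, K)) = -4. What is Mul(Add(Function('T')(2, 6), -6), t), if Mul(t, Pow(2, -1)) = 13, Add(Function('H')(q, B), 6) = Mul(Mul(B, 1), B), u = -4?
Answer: -780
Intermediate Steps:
K = 11 (K = Add(7, Mul(-1, -4)) = Add(7, 4) = 11)
Function('H')(q, B) = Add(-6, Pow(B, 2)) (Function('H')(q, B) = Add(-6, Mul(Mul(B, 1), B)) = Add(-6, Mul(B, B)) = Add(-6, Pow(B, 2)))
Function('A')(g, Y) = Add(-6, Pow(g, 2))
Function('T')(M, h) = Add(2, Mul(-1, h), Mul(-10, M)) (Function('T')(M, h) = Add(2, Mul(-1, Add(Mul(Add(-6, Pow(-4, 2)), M), h))) = Add(2, Mul(-1, Add(Mul(Add(-6, 16), M), h))) = Add(2, Mul(-1, Add(Mul(10, M), h))) = Add(2, Mul(-1, Add(h, Mul(10, M)))) = Add(2, Add(Mul(-1, h), Mul(-10, M))) = Add(2, Mul(-1, h), Mul(-10, M)))
t = 26 (t = Mul(2, 13) = 26)
Mul(Add(Function('T')(2, 6), -6), t) = Mul(Add(Add(2, Mul(-1, 6), Mul(-10, 2)), -6), 26) = Mul(Add(Add(2, -6, -20), -6), 26) = Mul(Add(-24, -6), 26) = Mul(-30, 26) = -780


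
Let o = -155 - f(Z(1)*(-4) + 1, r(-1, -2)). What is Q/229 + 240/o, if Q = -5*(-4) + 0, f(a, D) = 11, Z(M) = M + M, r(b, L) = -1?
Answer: -25820/19007 ≈ -1.3584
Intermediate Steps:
Z(M) = 2*M
Q = 20 (Q = 20 + 0 = 20)
o = -166 (o = -155 - 1*11 = -155 - 11 = -166)
Q/229 + 240/o = 20/229 + 240/(-166) = 20*(1/229) + 240*(-1/166) = 20/229 - 120/83 = -25820/19007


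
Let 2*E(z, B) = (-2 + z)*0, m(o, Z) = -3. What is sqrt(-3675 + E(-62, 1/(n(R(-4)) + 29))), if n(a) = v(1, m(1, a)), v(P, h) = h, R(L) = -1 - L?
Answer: 35*I*sqrt(3) ≈ 60.622*I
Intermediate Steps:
n(a) = -3
E(z, B) = 0 (E(z, B) = ((-2 + z)*0)/2 = (1/2)*0 = 0)
sqrt(-3675 + E(-62, 1/(n(R(-4)) + 29))) = sqrt(-3675 + 0) = sqrt(-3675) = 35*I*sqrt(3)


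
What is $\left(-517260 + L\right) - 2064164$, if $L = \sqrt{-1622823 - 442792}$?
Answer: $-2581424 + i \sqrt{2065615} \approx -2.5814 \cdot 10^{6} + 1437.2 i$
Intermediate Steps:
$L = i \sqrt{2065615}$ ($L = \sqrt{-2065615} = i \sqrt{2065615} \approx 1437.2 i$)
$\left(-517260 + L\right) - 2064164 = \left(-517260 + i \sqrt{2065615}\right) - 2064164 = -2581424 + i \sqrt{2065615}$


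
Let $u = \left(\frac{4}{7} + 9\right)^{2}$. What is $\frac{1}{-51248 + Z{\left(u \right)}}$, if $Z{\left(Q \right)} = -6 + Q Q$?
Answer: $- \frac{2401}{102909733} \approx -2.3331 \cdot 10^{-5}$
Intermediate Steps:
$u = \frac{4489}{49}$ ($u = \left(4 \cdot \frac{1}{7} + 9\right)^{2} = \left(\frac{4}{7} + 9\right)^{2} = \left(\frac{67}{7}\right)^{2} = \frac{4489}{49} \approx 91.612$)
$Z{\left(Q \right)} = -6 + Q^{2}$
$\frac{1}{-51248 + Z{\left(u \right)}} = \frac{1}{-51248 - \left(6 - \left(\frac{4489}{49}\right)^{2}\right)} = \frac{1}{-51248 + \left(-6 + \frac{20151121}{2401}\right)} = \frac{1}{-51248 + \frac{20136715}{2401}} = \frac{1}{- \frac{102909733}{2401}} = - \frac{2401}{102909733}$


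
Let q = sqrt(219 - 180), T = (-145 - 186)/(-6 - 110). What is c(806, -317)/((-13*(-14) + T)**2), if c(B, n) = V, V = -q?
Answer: -13456*sqrt(39)/459802249 ≈ -0.00018276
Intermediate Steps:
T = 331/116 (T = -331/(-116) = -331*(-1/116) = 331/116 ≈ 2.8534)
q = sqrt(39) ≈ 6.2450
V = -sqrt(39) ≈ -6.2450
c(B, n) = -sqrt(39)
c(806, -317)/((-13*(-14) + T)**2) = (-sqrt(39))/((-13*(-14) + 331/116)**2) = (-sqrt(39))/((182 + 331/116)**2) = (-sqrt(39))/((21443/116)**2) = (-sqrt(39))/(459802249/13456) = -sqrt(39)*(13456/459802249) = -13456*sqrt(39)/459802249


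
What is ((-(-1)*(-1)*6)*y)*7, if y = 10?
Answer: -420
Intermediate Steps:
((-(-1)*(-1)*6)*y)*7 = ((-(-1)*(-1)*6)*10)*7 = ((-1*1*6)*10)*7 = (-1*6*10)*7 = -6*10*7 = -60*7 = -420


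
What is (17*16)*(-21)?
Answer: -5712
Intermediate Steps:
(17*16)*(-21) = 272*(-21) = -5712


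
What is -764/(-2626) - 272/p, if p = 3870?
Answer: 560602/2540655 ≈ 0.22065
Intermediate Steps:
-764/(-2626) - 272/p = -764/(-2626) - 272/3870 = -764*(-1/2626) - 272*1/3870 = 382/1313 - 136/1935 = 560602/2540655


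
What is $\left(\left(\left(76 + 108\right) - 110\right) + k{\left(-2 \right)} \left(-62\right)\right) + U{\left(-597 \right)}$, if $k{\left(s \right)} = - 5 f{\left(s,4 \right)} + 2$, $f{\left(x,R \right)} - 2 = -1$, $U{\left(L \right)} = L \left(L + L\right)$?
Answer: $713078$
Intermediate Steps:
$U{\left(L \right)} = 2 L^{2}$ ($U{\left(L \right)} = L 2 L = 2 L^{2}$)
$f{\left(x,R \right)} = 1$ ($f{\left(x,R \right)} = 2 - 1 = 1$)
$k{\left(s \right)} = -3$ ($k{\left(s \right)} = \left(-5\right) 1 + 2 = -5 + 2 = -3$)
$\left(\left(\left(76 + 108\right) - 110\right) + k{\left(-2 \right)} \left(-62\right)\right) + U{\left(-597 \right)} = \left(\left(\left(76 + 108\right) - 110\right) - -186\right) + 2 \left(-597\right)^{2} = \left(\left(184 - 110\right) + 186\right) + 2 \cdot 356409 = \left(74 + 186\right) + 712818 = 260 + 712818 = 713078$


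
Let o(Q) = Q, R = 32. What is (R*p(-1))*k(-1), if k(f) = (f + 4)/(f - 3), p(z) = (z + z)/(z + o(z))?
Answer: -24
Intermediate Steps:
p(z) = 1 (p(z) = (z + z)/(z + z) = (2*z)/((2*z)) = (2*z)*(1/(2*z)) = 1)
k(f) = (4 + f)/(-3 + f)
(R*p(-1))*k(-1) = (32*1)*((4 - 1)/(-3 - 1)) = 32*(3/(-4)) = 32*(-1/4*3) = 32*(-3/4) = -24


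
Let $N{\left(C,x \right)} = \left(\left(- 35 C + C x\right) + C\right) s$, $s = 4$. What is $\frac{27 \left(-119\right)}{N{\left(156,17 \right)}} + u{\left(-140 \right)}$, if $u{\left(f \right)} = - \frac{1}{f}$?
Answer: $\frac{2257}{7280} \approx 0.31003$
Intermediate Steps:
$N{\left(C,x \right)} = - 136 C + 4 C x$ ($N{\left(C,x \right)} = \left(\left(- 35 C + C x\right) + C\right) 4 = \left(- 34 C + C x\right) 4 = - 136 C + 4 C x$)
$\frac{27 \left(-119\right)}{N{\left(156,17 \right)}} + u{\left(-140 \right)} = \frac{27 \left(-119\right)}{4 \cdot 156 \left(-34 + 17\right)} - \frac{1}{-140} = - \frac{3213}{4 \cdot 156 \left(-17\right)} - - \frac{1}{140} = - \frac{3213}{-10608} + \frac{1}{140} = \left(-3213\right) \left(- \frac{1}{10608}\right) + \frac{1}{140} = \frac{63}{208} + \frac{1}{140} = \frac{2257}{7280}$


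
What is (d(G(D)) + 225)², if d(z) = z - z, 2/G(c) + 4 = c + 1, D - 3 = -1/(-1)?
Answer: 50625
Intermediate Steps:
D = 4 (D = 3 - 1/(-1) = 3 - 1*(-1) = 3 + 1 = 4)
G(c) = 2/(-3 + c) (G(c) = 2/(-4 + (c + 1)) = 2/(-4 + (1 + c)) = 2/(-3 + c))
d(z) = 0
(d(G(D)) + 225)² = (0 + 225)² = 225² = 50625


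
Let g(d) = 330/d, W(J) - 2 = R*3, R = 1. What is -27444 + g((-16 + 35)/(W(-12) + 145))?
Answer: -471936/19 ≈ -24839.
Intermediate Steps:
W(J) = 5 (W(J) = 2 + 1*3 = 2 + 3 = 5)
-27444 + g((-16 + 35)/(W(-12) + 145)) = -27444 + 330/(((-16 + 35)/(5 + 145))) = -27444 + 330/((19/150)) = -27444 + 330/((19*(1/150))) = -27444 + 330/(19/150) = -27444 + 330*(150/19) = -27444 + 49500/19 = -471936/19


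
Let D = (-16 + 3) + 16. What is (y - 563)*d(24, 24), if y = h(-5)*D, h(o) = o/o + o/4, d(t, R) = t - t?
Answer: 0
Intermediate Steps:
d(t, R) = 0
h(o) = 1 + o/4 (h(o) = 1 + o*(¼) = 1 + o/4)
D = 3 (D = -13 + 16 = 3)
y = -¾ (y = (1 + (¼)*(-5))*3 = (1 - 5/4)*3 = -¼*3 = -¾ ≈ -0.75000)
(y - 563)*d(24, 24) = (-¾ - 563)*0 = -2255/4*0 = 0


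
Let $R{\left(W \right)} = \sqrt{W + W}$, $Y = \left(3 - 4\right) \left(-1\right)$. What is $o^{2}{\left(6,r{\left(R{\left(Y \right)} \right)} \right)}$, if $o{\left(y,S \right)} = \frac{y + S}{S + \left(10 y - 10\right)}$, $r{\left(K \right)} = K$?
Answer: $\frac{\left(6 + \sqrt{2}\right)^{2}}{\left(50 + \sqrt{2}\right)^{2}} \approx 0.020795$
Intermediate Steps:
$Y = 1$ ($Y = \left(-1\right) \left(-1\right) = 1$)
$R{\left(W \right)} = \sqrt{2} \sqrt{W}$ ($R{\left(W \right)} = \sqrt{2 W} = \sqrt{2} \sqrt{W}$)
$o{\left(y,S \right)} = \frac{S + y}{-10 + S + 10 y}$ ($o{\left(y,S \right)} = \frac{S + y}{S + \left(-10 + 10 y\right)} = \frac{S + y}{-10 + S + 10 y}$)
$o^{2}{\left(6,r{\left(R{\left(Y \right)} \right)} \right)} = \left(\frac{\sqrt{2} \sqrt{1} + 6}{-10 + \sqrt{2} \sqrt{1} + 10 \cdot 6}\right)^{2} = \left(\frac{\sqrt{2} \cdot 1 + 6}{-10 + \sqrt{2} \cdot 1 + 60}\right)^{2} = \left(\frac{\sqrt{2} + 6}{-10 + \sqrt{2} + 60}\right)^{2} = \left(\frac{6 + \sqrt{2}}{50 + \sqrt{2}}\right)^{2} = \frac{\left(6 + \sqrt{2}\right)^{2}}{\left(50 + \sqrt{2}\right)^{2}}$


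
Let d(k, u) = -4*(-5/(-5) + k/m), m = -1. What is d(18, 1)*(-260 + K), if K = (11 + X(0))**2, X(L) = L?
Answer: -9452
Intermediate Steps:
d(k, u) = -4 + 4*k (d(k, u) = -4*(-5/(-5) + k/(-1)) = -4*(-5*(-1/5) + k*(-1)) = -4*(1 - k) = -4 + 4*k)
K = 121 (K = (11 + 0)**2 = 11**2 = 121)
d(18, 1)*(-260 + K) = (-4 + 4*18)*(-260 + 121) = (-4 + 72)*(-139) = 68*(-139) = -9452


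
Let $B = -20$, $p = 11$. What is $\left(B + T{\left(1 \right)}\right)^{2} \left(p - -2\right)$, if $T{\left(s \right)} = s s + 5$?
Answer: $2548$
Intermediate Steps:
$T{\left(s \right)} = 5 + s^{2}$ ($T{\left(s \right)} = s^{2} + 5 = 5 + s^{2}$)
$\left(B + T{\left(1 \right)}\right)^{2} \left(p - -2\right) = \left(-20 + \left(5 + 1^{2}\right)\right)^{2} \left(11 - -2\right) = \left(-20 + \left(5 + 1\right)\right)^{2} \left(11 + 2\right) = \left(-20 + 6\right)^{2} \cdot 13 = \left(-14\right)^{2} \cdot 13 = 196 \cdot 13 = 2548$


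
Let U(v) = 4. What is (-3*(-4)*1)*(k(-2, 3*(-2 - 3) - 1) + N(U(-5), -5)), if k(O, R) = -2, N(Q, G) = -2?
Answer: -48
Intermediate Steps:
(-3*(-4)*1)*(k(-2, 3*(-2 - 3) - 1) + N(U(-5), -5)) = (-3*(-4)*1)*(-2 - 2) = (12*1)*(-4) = 12*(-4) = -48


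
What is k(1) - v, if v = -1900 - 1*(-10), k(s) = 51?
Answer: 1941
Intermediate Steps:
v = -1890 (v = -1900 + 10 = -1890)
k(1) - v = 51 - 1*(-1890) = 51 + 1890 = 1941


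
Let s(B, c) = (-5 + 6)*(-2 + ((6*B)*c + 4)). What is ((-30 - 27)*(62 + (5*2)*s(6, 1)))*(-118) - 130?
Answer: 2972762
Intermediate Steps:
s(B, c) = 2 + 6*B*c (s(B, c) = 1*(-2 + (6*B*c + 4)) = 1*(-2 + (4 + 6*B*c)) = 1*(2 + 6*B*c) = 2 + 6*B*c)
((-30 - 27)*(62 + (5*2)*s(6, 1)))*(-118) - 130 = ((-30 - 27)*(62 + (5*2)*(2 + 6*6*1)))*(-118) - 130 = -57*(62 + 10*(2 + 36))*(-118) - 130 = -57*(62 + 10*38)*(-118) - 130 = -57*(62 + 380)*(-118) - 130 = -57*442*(-118) - 130 = -25194*(-118) - 130 = 2972892 - 130 = 2972762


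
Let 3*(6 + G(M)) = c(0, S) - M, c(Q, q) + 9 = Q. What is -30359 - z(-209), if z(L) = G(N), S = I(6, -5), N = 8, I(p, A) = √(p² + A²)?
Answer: -91042/3 ≈ -30347.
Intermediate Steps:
I(p, A) = √(A² + p²)
S = √61 (S = √((-5)² + 6²) = √(25 + 36) = √61 ≈ 7.8102)
c(Q, q) = -9 + Q
G(M) = -9 - M/3 (G(M) = -6 + ((-9 + 0) - M)/3 = -6 + (-9 - M)/3 = -6 + (-3 - M/3) = -9 - M/3)
z(L) = -35/3 (z(L) = -9 - ⅓*8 = -9 - 8/3 = -35/3)
-30359 - z(-209) = -30359 - 1*(-35/3) = -30359 + 35/3 = -91042/3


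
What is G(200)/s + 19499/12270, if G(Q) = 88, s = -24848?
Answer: 15107231/9527655 ≈ 1.5856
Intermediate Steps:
G(200)/s + 19499/12270 = 88/(-24848) + 19499/12270 = 88*(-1/24848) + 19499*(1/12270) = -11/3106 + 19499/12270 = 15107231/9527655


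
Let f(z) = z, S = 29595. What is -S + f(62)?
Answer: -29533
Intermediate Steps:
-S + f(62) = -1*29595 + 62 = -29595 + 62 = -29533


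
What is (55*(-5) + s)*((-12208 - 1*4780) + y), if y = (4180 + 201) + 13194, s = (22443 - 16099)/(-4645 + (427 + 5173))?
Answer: -150436947/955 ≈ -1.5753e+5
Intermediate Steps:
s = 6344/955 (s = 6344/(-4645 + 5600) = 6344/955 ≈ 6.6429)
y = 17575 (y = 4381 + 13194 = 17575)
(55*(-5) + s)*((-12208 - 1*4780) + y) = (55*(-5) + 6344/955)*((-12208 - 1*4780) + 17575) = (-275 + 6344/955)*((-12208 - 4780) + 17575) = -256281*(-16988 + 17575)/955 = -256281/955*587 = -150436947/955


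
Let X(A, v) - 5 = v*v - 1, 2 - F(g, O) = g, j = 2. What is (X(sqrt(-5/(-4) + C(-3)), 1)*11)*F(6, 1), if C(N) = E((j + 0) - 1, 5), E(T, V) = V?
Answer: -220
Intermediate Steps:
F(g, O) = 2 - g
C(N) = 5
X(A, v) = 4 + v**2 (X(A, v) = 5 + (v*v - 1) = 5 + (v**2 - 1) = 5 + (-1 + v**2) = 4 + v**2)
(X(sqrt(-5/(-4) + C(-3)), 1)*11)*F(6, 1) = ((4 + 1**2)*11)*(2 - 1*6) = ((4 + 1)*11)*(2 - 6) = (5*11)*(-4) = 55*(-4) = -220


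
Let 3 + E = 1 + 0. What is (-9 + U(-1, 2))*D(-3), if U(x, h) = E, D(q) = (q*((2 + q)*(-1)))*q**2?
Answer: 297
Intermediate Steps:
E = -2 (E = -3 + (1 + 0) = -3 + 1 = -2)
D(q) = q**3*(-2 - q) (D(q) = (q*(-2 - q))*q**2 = q**3*(-2 - q))
U(x, h) = -2
(-9 + U(-1, 2))*D(-3) = (-9 - 2)*((-3)**3*(-2 - 1*(-3))) = -(-297)*(-2 + 3) = -(-297) = -11*(-27) = 297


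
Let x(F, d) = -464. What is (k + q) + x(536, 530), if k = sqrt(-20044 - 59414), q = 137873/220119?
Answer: -101997343/220119 + I*sqrt(79458) ≈ -463.37 + 281.88*I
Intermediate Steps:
q = 137873/220119 (q = 137873*(1/220119) = 137873/220119 ≈ 0.62636)
k = I*sqrt(79458) (k = sqrt(-79458) = I*sqrt(79458) ≈ 281.88*I)
(k + q) + x(536, 530) = (I*sqrt(79458) + 137873/220119) - 464 = (137873/220119 + I*sqrt(79458)) - 464 = -101997343/220119 + I*sqrt(79458)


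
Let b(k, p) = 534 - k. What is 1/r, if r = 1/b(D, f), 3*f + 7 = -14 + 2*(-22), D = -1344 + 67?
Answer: 1811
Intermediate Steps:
D = -1277
f = -65/3 (f = -7/3 + (-14 + 2*(-22))/3 = -7/3 + (-14 - 44)/3 = -7/3 + (1/3)*(-58) = -7/3 - 58/3 = -65/3 ≈ -21.667)
r = 1/1811 (r = 1/(534 - 1*(-1277)) = 1/(534 + 1277) = 1/1811 ≈ 0.00055218)
1/r = 1/(1/1811) = 1811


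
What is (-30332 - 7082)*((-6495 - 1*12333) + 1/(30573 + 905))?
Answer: 11087036216581/15739 ≈ 7.0443e+8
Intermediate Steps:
(-30332 - 7082)*((-6495 - 1*12333) + 1/(30573 + 905)) = -37414*((-6495 - 12333) + 1/31478) = -37414*(-18828 + 1/31478) = -37414*(-592667783/31478) = 11087036216581/15739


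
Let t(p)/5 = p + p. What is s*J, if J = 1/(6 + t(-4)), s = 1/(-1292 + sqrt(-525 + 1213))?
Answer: 19/834288 + sqrt(43)/14182896 ≈ 2.3236e-5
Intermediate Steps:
t(p) = 10*p (t(p) = 5*(p + p) = 5*(2*p) = 10*p)
s = 1/(-1292 + 4*sqrt(43)) (s = 1/(-1292 + sqrt(688)) = 1/(-1292 + 4*sqrt(43)) ≈ -0.00079003)
J = -1/34 (J = 1/(6 + 10*(-4)) = 1/(6 - 40) = 1/(-34) = 1*(-1/34) = -1/34 ≈ -0.029412)
s*J = (-323/417144 - sqrt(43)/417144)*(-1/34) = 19/834288 + sqrt(43)/14182896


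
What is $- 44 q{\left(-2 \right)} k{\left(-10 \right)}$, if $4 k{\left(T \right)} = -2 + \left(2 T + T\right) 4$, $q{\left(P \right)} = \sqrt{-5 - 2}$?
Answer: $1342 i \sqrt{7} \approx 3550.6 i$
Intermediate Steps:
$q{\left(P \right)} = i \sqrt{7}$ ($q{\left(P \right)} = \sqrt{-7} = i \sqrt{7}$)
$k{\left(T \right)} = - \frac{1}{2} + 3 T$ ($k{\left(T \right)} = \frac{-2 + \left(2 T + T\right) 4}{4} = \frac{-2 + 3 T 4}{4} = \frac{-2 + 12 T}{4} = - \frac{1}{2} + 3 T$)
$- 44 q{\left(-2 \right)} k{\left(-10 \right)} = - 44 i \sqrt{7} \left(- \frac{1}{2} + 3 \left(-10\right)\right) = - 44 i \sqrt{7} \left(- \frac{1}{2} - 30\right) = - 44 i \sqrt{7} \left(- \frac{61}{2}\right) = 1342 i \sqrt{7}$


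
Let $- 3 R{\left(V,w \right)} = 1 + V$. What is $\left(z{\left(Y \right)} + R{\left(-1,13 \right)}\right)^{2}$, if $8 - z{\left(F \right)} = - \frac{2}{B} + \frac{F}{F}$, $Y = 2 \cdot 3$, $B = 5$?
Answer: $\frac{1369}{25} \approx 54.76$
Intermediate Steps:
$R{\left(V,w \right)} = - \frac{1}{3} - \frac{V}{3}$ ($R{\left(V,w \right)} = - \frac{1 + V}{3} = - \frac{1}{3} - \frac{V}{3}$)
$Y = 6$
$z{\left(F \right)} = \frac{37}{5}$ ($z{\left(F \right)} = 8 - \left(- \frac{2}{5} + \frac{F}{F}\right) = 8 - \left(\left(-2\right) \frac{1}{5} + 1\right) = 8 - \left(- \frac{2}{5} + 1\right) = 8 - \frac{3}{5} = \frac{37}{5}$)
$\left(z{\left(Y \right)} + R{\left(-1,13 \right)}\right)^{2} = \left(\frac{37}{5} - 0\right)^{2} = \left(\frac{37}{5} + \left(- \frac{1}{3} + \frac{1}{3}\right)\right)^{2} = \left(\frac{37}{5} + 0\right)^{2} = \left(\frac{37}{5}\right)^{2} = \frac{1369}{25}$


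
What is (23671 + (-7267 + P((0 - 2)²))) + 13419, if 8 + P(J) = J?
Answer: 29819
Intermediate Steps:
P(J) = -8 + J
(23671 + (-7267 + P((0 - 2)²))) + 13419 = (23671 + (-7267 + (-8 + (0 - 2)²))) + 13419 = (23671 + (-7267 + (-8 + (-2)²))) + 13419 = (23671 + (-7267 + (-8 + 4))) + 13419 = (23671 + (-7267 - 4)) + 13419 = (23671 - 7271) + 13419 = 16400 + 13419 = 29819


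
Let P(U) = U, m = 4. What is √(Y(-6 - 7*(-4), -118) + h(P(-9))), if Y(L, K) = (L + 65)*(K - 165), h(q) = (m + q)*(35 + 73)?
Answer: I*√25161 ≈ 158.62*I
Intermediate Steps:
h(q) = 432 + 108*q (h(q) = (4 + q)*(35 + 73) = (4 + q)*108 = 432 + 108*q)
Y(L, K) = (-165 + K)*(65 + L) (Y(L, K) = (65 + L)*(-165 + K) = (-165 + K)*(65 + L))
√(Y(-6 - 7*(-4), -118) + h(P(-9))) = √((-10725 - 165*(-6 - 7*(-4)) + 65*(-118) - 118*(-6 - 7*(-4))) + (432 + 108*(-9))) = √((-10725 - 165*(-6 + 28) - 7670 - 118*(-6 + 28)) + (432 - 972)) = √((-10725 - 165*22 - 7670 - 118*22) - 540) = √((-10725 - 3630 - 7670 - 2596) - 540) = √(-24621 - 540) = √(-25161) = I*√25161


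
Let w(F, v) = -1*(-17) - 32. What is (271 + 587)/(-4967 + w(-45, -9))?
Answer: -429/2491 ≈ -0.17222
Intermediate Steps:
w(F, v) = -15 (w(F, v) = 17 - 32 = -15)
(271 + 587)/(-4967 + w(-45, -9)) = (271 + 587)/(-4967 - 15) = 858/(-4982) = 858*(-1/4982) = -429/2491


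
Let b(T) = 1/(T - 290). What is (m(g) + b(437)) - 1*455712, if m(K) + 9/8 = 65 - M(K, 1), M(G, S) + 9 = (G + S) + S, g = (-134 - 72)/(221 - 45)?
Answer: -1473539591/3234 ≈ -4.5564e+5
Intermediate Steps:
b(T) = 1/(-290 + T)
g = -103/88 (g = -206/176 = -206*1/176 = -103/88 ≈ -1.1705)
M(G, S) = -9 + G + 2*S (M(G, S) = -9 + ((G + S) + S) = -9 + (G + 2*S) = -9 + G + 2*S)
m(K) = 567/8 - K (m(K) = -9/8 + (65 - (-9 + K + 2*1)) = -9/8 + (65 - (-9 + K + 2)) = -9/8 + (65 - (-7 + K)) = -9/8 + (65 + (7 - K)) = -9/8 + (72 - K) = 567/8 - K)
(m(g) + b(437)) - 1*455712 = ((567/8 - 1*(-103/88)) + 1/(-290 + 437)) - 1*455712 = ((567/8 + 103/88) + 1/147) - 455712 = (1585/22 + 1/147) - 455712 = 233017/3234 - 455712 = -1473539591/3234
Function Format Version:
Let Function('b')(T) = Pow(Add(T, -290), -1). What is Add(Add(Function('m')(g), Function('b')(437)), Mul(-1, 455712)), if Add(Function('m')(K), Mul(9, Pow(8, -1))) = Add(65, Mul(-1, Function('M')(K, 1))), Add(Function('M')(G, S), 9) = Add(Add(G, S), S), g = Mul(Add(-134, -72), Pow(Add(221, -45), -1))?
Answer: Rational(-1473539591, 3234) ≈ -4.5564e+5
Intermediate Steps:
Function('b')(T) = Pow(Add(-290, T), -1)
g = Rational(-103, 88) (g = Mul(-206, Pow(176, -1)) = Mul(-206, Rational(1, 176)) = Rational(-103, 88) ≈ -1.1705)
Function('M')(G, S) = Add(-9, G, Mul(2, S)) (Function('M')(G, S) = Add(-9, Add(Add(G, S), S)) = Add(-9, Add(G, Mul(2, S))) = Add(-9, G, Mul(2, S)))
Function('m')(K) = Add(Rational(567, 8), Mul(-1, K)) (Function('m')(K) = Add(Rational(-9, 8), Add(65, Mul(-1, Add(-9, K, Mul(2, 1))))) = Add(Rational(-9, 8), Add(65, Mul(-1, Add(-9, K, 2)))) = Add(Rational(-9, 8), Add(65, Mul(-1, Add(-7, K)))) = Add(Rational(-9, 8), Add(65, Add(7, Mul(-1, K)))) = Add(Rational(-9, 8), Add(72, Mul(-1, K))) = Add(Rational(567, 8), Mul(-1, K)))
Add(Add(Function('m')(g), Function('b')(437)), Mul(-1, 455712)) = Add(Add(Add(Rational(567, 8), Mul(-1, Rational(-103, 88))), Pow(Add(-290, 437), -1)), Mul(-1, 455712)) = Add(Add(Add(Rational(567, 8), Rational(103, 88)), Pow(147, -1)), -455712) = Add(Add(Rational(1585, 22), Rational(1, 147)), -455712) = Add(Rational(233017, 3234), -455712) = Rational(-1473539591, 3234)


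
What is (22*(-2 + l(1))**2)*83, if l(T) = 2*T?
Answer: 0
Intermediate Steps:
(22*(-2 + l(1))**2)*83 = (22*(-2 + 2*1)**2)*83 = (22*(-2 + 2)**2)*83 = (22*0**2)*83 = (22*0)*83 = 0*83 = 0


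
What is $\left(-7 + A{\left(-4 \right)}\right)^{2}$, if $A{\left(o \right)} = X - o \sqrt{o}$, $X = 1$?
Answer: $-28 - 96 i \approx -28.0 - 96.0 i$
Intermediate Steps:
$A{\left(o \right)} = 1 - o^{\frac{3}{2}}$ ($A{\left(o \right)} = 1 - o \sqrt{o} = 1 - o^{\frac{3}{2}}$)
$\left(-7 + A{\left(-4 \right)}\right)^{2} = \left(-7 + \left(1 - \left(-4\right)^{\frac{3}{2}}\right)\right)^{2} = \left(-7 + \left(1 - - 8 i\right)\right)^{2} = \left(-7 + \left(1 + 8 i\right)\right)^{2} = \left(-6 + 8 i\right)^{2}$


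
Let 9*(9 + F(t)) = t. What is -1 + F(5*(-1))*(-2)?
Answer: 163/9 ≈ 18.111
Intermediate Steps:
F(t) = -9 + t/9
-1 + F(5*(-1))*(-2) = -1 + (-9 + (5*(-1))/9)*(-2) = -1 + (-9 + (⅑)*(-5))*(-2) = -1 + (-9 - 5/9)*(-2) = -1 - 86/9*(-2) = -1 + 172/9 = 163/9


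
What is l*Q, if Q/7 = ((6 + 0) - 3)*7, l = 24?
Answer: 3528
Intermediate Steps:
Q = 147 (Q = 7*(((6 + 0) - 3)*7) = 7*((6 - 3)*7) = 7*(3*7) = 7*21 = 147)
l*Q = 24*147 = 3528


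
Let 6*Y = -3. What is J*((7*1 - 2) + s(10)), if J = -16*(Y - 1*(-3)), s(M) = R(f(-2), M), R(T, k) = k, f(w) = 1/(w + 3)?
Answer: -600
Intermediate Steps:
f(w) = 1/(3 + w)
Y = -1/2 (Y = (1/6)*(-3) = -1/2 ≈ -0.50000)
s(M) = M
J = -40 (J = -16*(-1/2 - 1*(-3)) = -16*(-1/2 + 3) = -16*5/2 = -40)
J*((7*1 - 2) + s(10)) = -40*((7*1 - 2) + 10) = -40*((7 - 2) + 10) = -40*(5 + 10) = -40*15 = -600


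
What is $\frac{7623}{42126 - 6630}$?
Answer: $\frac{847}{3944} \approx 0.21476$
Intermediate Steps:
$\frac{7623}{42126 - 6630} = \frac{7623}{35496} = 7623 \cdot \frac{1}{35496} = \frac{847}{3944}$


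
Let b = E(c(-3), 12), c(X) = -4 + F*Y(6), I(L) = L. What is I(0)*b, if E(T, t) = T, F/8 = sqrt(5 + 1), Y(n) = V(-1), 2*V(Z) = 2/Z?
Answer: 0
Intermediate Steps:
V(Z) = 1/Z (V(Z) = (2/Z)/2 = 1/Z)
Y(n) = -1 (Y(n) = 1/(-1) = -1)
F = 8*sqrt(6) (F = 8*sqrt(5 + 1) = 8*sqrt(6) ≈ 19.596)
c(X) = -4 - 8*sqrt(6) (c(X) = -4 + (8*sqrt(6))*(-1) = -4 - 8*sqrt(6))
b = -4 - 8*sqrt(6) ≈ -23.596
I(0)*b = 0*(-4 - 8*sqrt(6)) = 0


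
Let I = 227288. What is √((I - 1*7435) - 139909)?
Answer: 2*√19986 ≈ 282.74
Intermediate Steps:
√((I - 1*7435) - 139909) = √((227288 - 1*7435) - 139909) = √((227288 - 7435) - 139909) = √(219853 - 139909) = √79944 = 2*√19986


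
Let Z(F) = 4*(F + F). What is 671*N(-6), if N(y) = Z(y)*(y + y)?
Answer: 386496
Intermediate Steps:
Z(F) = 8*F (Z(F) = 4*(2*F) = 8*F)
N(y) = 16*y² (N(y) = (8*y)*(y + y) = (8*y)*(2*y) = 16*y²)
671*N(-6) = 671*(16*(-6)²) = 671*(16*36) = 671*576 = 386496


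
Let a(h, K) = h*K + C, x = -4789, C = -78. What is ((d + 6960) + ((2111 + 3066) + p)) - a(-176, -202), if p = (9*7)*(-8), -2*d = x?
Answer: -42893/2 ≈ -21447.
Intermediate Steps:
d = 4789/2 (d = -½*(-4789) = 4789/2 ≈ 2394.5)
p = -504 (p = 63*(-8) = -504)
a(h, K) = -78 + K*h (a(h, K) = h*K - 78 = K*h - 78 = -78 + K*h)
((d + 6960) + ((2111 + 3066) + p)) - a(-176, -202) = ((4789/2 + 6960) + ((2111 + 3066) - 504)) - (-78 - 202*(-176)) = (18709/2 + (5177 - 504)) - (-78 + 35552) = (18709/2 + 4673) - 1*35474 = 28055/2 - 35474 = -42893/2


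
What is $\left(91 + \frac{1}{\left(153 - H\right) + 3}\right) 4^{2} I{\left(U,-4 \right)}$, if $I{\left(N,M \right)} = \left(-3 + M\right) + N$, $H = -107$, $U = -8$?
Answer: $- \frac{5744160}{263} \approx -21841.0$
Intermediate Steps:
$I{\left(N,M \right)} = -3 + M + N$
$\left(91 + \frac{1}{\left(153 - H\right) + 3}\right) 4^{2} I{\left(U,-4 \right)} = \left(91 + \frac{1}{\left(153 - -107\right) + 3}\right) 4^{2} \left(-3 - 4 - 8\right) = \left(91 + \frac{1}{\left(153 + 107\right) + 3}\right) 16 \left(-15\right) = \left(91 + \frac{1}{260 + 3}\right) \left(-240\right) = \left(91 + \frac{1}{263}\right) \left(-240\right) = \frac{23934}{263} \left(-240\right) = - \frac{5744160}{263}$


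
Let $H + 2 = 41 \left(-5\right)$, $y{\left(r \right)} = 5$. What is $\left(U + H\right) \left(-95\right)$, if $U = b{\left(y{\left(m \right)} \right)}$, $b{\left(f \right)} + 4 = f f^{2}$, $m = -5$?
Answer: $8170$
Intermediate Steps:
$b{\left(f \right)} = -4 + f^{3}$ ($b{\left(f \right)} = -4 + f f^{2} = -4 + f^{3}$)
$H = -207$ ($H = -2 + 41 \left(-5\right) = -2 - 205 = -207$)
$U = 121$ ($U = -4 + 5^{3} = -4 + 125 = 121$)
$\left(U + H\right) \left(-95\right) = \left(121 - 207\right) \left(-95\right) = \left(-86\right) \left(-95\right) = 8170$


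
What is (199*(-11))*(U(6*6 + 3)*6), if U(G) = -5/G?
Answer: 21890/13 ≈ 1683.8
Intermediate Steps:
(199*(-11))*(U(6*6 + 3)*6) = (199*(-11))*(-5/(6*6 + 3)*6) = -2189*(-5/(36 + 3))*6 = -2189*(-5/39)*6 = -2189*(-5*1/39)*6 = -(-10945)*6/39 = -2189*(-10/13) = 21890/13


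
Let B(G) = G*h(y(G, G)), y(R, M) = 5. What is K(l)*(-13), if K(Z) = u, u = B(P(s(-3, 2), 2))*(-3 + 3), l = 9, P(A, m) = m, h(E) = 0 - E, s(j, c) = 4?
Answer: 0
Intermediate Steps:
h(E) = -E
B(G) = -5*G (B(G) = G*(-1*5) = G*(-5) = -5*G)
u = 0 (u = (-5*2)*(-3 + 3) = -10*0 = 0)
K(Z) = 0
K(l)*(-13) = 0*(-13) = 0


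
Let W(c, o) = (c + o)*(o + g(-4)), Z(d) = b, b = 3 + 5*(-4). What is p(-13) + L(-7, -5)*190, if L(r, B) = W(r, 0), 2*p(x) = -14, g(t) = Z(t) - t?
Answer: 17283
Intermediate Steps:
b = -17 (b = 3 - 20 = -17)
Z(d) = -17
g(t) = -17 - t
p(x) = -7 (p(x) = (½)*(-14) = -7)
W(c, o) = (-13 + o)*(c + o) (W(c, o) = (c + o)*(o + (-17 - 1*(-4))) = (c + o)*(o + (-17 + 4)) = (c + o)*(o - 13) = (c + o)*(-13 + o) = (-13 + o)*(c + o))
L(r, B) = -13*r (L(r, B) = 0² - 13*r - 13*0 + r*0 = 0 - 13*r + 0 + 0 = -13*r)
p(-13) + L(-7, -5)*190 = -7 - 13*(-7)*190 = -7 + 91*190 = -7 + 17290 = 17283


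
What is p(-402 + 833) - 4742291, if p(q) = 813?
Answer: -4741478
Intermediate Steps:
p(-402 + 833) - 4742291 = 813 - 4742291 = -4741478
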